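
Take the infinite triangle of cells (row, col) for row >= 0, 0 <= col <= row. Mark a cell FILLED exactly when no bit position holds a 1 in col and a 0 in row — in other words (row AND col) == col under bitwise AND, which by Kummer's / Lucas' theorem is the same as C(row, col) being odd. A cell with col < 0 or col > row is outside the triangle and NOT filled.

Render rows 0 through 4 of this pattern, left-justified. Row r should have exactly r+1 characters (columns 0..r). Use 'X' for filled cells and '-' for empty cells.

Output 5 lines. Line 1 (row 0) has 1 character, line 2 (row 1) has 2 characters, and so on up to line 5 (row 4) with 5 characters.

Answer: X
XX
X-X
XXXX
X---X

Derivation:
r0=0: X
r1=1: XX
r2=10: X-X
r3=11: XXXX
r4=100: X---X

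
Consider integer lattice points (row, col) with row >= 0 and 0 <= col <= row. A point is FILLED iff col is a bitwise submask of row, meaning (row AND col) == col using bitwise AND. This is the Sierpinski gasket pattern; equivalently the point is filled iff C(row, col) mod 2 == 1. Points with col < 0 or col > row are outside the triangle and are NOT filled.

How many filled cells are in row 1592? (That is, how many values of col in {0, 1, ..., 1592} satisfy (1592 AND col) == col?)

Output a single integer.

Answer: 32

Derivation:
1592 in binary = 11000111000
popcount(1592) = number of 1-bits in 11000111000 = 5
A col c satisfies (1592 AND c) == c iff every set bit of c is also set in 1592; each of the 5 set bits of 1592 can independently be on or off in c.
count = 2^5 = 32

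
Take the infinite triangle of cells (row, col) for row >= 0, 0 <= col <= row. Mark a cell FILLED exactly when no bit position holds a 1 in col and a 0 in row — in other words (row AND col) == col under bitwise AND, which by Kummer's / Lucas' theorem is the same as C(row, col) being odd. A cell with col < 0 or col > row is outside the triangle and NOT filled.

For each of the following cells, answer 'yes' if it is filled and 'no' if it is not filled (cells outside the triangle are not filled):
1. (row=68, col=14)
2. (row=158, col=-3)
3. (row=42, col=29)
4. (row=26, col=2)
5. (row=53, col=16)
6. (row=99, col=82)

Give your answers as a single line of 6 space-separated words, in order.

(68,14): row=0b1000100, col=0b1110, row AND col = 0b100 = 4; 4 != 14 -> empty
(158,-3): col outside [0, 158] -> not filled
(42,29): row=0b101010, col=0b11101, row AND col = 0b1000 = 8; 8 != 29 -> empty
(26,2): row=0b11010, col=0b10, row AND col = 0b10 = 2; 2 == 2 -> filled
(53,16): row=0b110101, col=0b10000, row AND col = 0b10000 = 16; 16 == 16 -> filled
(99,82): row=0b1100011, col=0b1010010, row AND col = 0b1000010 = 66; 66 != 82 -> empty

Answer: no no no yes yes no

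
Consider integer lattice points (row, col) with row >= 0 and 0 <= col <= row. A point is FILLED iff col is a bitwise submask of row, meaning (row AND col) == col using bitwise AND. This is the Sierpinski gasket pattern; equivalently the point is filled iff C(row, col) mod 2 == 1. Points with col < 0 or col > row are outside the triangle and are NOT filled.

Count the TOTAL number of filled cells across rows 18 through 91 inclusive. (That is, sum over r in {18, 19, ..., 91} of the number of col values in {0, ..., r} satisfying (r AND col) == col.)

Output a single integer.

Answer: 984

Derivation:
r18=10010 pc2: +4 =4
r19=10011 pc3: +8 =12
r20=10100 pc2: +4 =16
r21=10101 pc3: +8 =24
r22=10110 pc3: +8 =32
r23=10111 pc4: +16 =48
r24=11000 pc2: +4 =52
r25=11001 pc3: +8 =60
r26=11010 pc3: +8 =68
r27=11011 pc4: +16 =84
r28=11100 pc3: +8 =92
r29=11101 pc4: +16 =108
r30=11110 pc4: +16 =124
r31=11111 pc5: +32 =156
r32=100000 pc1: +2 =158
r33=100001 pc2: +4 =162
r34=100010 pc2: +4 =166
r35=100011 pc3: +8 =174
r36=100100 pc2: +4 =178
r37=100101 pc3: +8 =186
r38=100110 pc3: +8 =194
r39=100111 pc4: +16 =210
r40=101000 pc2: +4 =214
r41=101001 pc3: +8 =222
r42=101010 pc3: +8 =230
r43=101011 pc4: +16 =246
r44=101100 pc3: +8 =254
r45=101101 pc4: +16 =270
r46=101110 pc4: +16 =286
r47=101111 pc5: +32 =318
r48=110000 pc2: +4 =322
r49=110001 pc3: +8 =330
r50=110010 pc3: +8 =338
r51=110011 pc4: +16 =354
r52=110100 pc3: +8 =362
r53=110101 pc4: +16 =378
r54=110110 pc4: +16 =394
r55=110111 pc5: +32 =426
r56=111000 pc3: +8 =434
r57=111001 pc4: +16 =450
r58=111010 pc4: +16 =466
r59=111011 pc5: +32 =498
r60=111100 pc4: +16 =514
r61=111101 pc5: +32 =546
r62=111110 pc5: +32 =578
r63=111111 pc6: +64 =642
r64=1000000 pc1: +2 =644
r65=1000001 pc2: +4 =648
r66=1000010 pc2: +4 =652
r67=1000011 pc3: +8 =660
r68=1000100 pc2: +4 =664
r69=1000101 pc3: +8 =672
r70=1000110 pc3: +8 =680
r71=1000111 pc4: +16 =696
r72=1001000 pc2: +4 =700
r73=1001001 pc3: +8 =708
r74=1001010 pc3: +8 =716
r75=1001011 pc4: +16 =732
r76=1001100 pc3: +8 =740
r77=1001101 pc4: +16 =756
r78=1001110 pc4: +16 =772
r79=1001111 pc5: +32 =804
r80=1010000 pc2: +4 =808
r81=1010001 pc3: +8 =816
r82=1010010 pc3: +8 =824
r83=1010011 pc4: +16 =840
r84=1010100 pc3: +8 =848
r85=1010101 pc4: +16 =864
r86=1010110 pc4: +16 =880
r87=1010111 pc5: +32 =912
r88=1011000 pc3: +8 =920
r89=1011001 pc4: +16 =936
r90=1011010 pc4: +16 =952
r91=1011011 pc5: +32 =984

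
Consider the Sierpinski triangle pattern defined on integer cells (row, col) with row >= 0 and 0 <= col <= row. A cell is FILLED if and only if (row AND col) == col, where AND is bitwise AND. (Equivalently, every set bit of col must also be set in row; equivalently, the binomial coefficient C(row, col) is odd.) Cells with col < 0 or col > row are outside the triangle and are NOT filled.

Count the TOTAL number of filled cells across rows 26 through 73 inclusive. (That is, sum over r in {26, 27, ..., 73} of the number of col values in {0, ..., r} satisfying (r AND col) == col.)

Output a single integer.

r26=11010 pc3: +8 =8
r27=11011 pc4: +16 =24
r28=11100 pc3: +8 =32
r29=11101 pc4: +16 =48
r30=11110 pc4: +16 =64
r31=11111 pc5: +32 =96
r32=100000 pc1: +2 =98
r33=100001 pc2: +4 =102
r34=100010 pc2: +4 =106
r35=100011 pc3: +8 =114
r36=100100 pc2: +4 =118
r37=100101 pc3: +8 =126
r38=100110 pc3: +8 =134
r39=100111 pc4: +16 =150
r40=101000 pc2: +4 =154
r41=101001 pc3: +8 =162
r42=101010 pc3: +8 =170
r43=101011 pc4: +16 =186
r44=101100 pc3: +8 =194
r45=101101 pc4: +16 =210
r46=101110 pc4: +16 =226
r47=101111 pc5: +32 =258
r48=110000 pc2: +4 =262
r49=110001 pc3: +8 =270
r50=110010 pc3: +8 =278
r51=110011 pc4: +16 =294
r52=110100 pc3: +8 =302
r53=110101 pc4: +16 =318
r54=110110 pc4: +16 =334
r55=110111 pc5: +32 =366
r56=111000 pc3: +8 =374
r57=111001 pc4: +16 =390
r58=111010 pc4: +16 =406
r59=111011 pc5: +32 =438
r60=111100 pc4: +16 =454
r61=111101 pc5: +32 =486
r62=111110 pc5: +32 =518
r63=111111 pc6: +64 =582
r64=1000000 pc1: +2 =584
r65=1000001 pc2: +4 =588
r66=1000010 pc2: +4 =592
r67=1000011 pc3: +8 =600
r68=1000100 pc2: +4 =604
r69=1000101 pc3: +8 =612
r70=1000110 pc3: +8 =620
r71=1000111 pc4: +16 =636
r72=1001000 pc2: +4 =640
r73=1001001 pc3: +8 =648

Answer: 648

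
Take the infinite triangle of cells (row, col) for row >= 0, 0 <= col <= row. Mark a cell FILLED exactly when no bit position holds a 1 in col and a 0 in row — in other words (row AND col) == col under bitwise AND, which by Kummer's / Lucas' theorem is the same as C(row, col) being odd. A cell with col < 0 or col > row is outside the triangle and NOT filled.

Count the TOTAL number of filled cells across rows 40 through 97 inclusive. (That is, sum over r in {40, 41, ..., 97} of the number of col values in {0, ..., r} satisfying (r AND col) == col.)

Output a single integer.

Answer: 930

Derivation:
r40=101000 pc2: +4 =4
r41=101001 pc3: +8 =12
r42=101010 pc3: +8 =20
r43=101011 pc4: +16 =36
r44=101100 pc3: +8 =44
r45=101101 pc4: +16 =60
r46=101110 pc4: +16 =76
r47=101111 pc5: +32 =108
r48=110000 pc2: +4 =112
r49=110001 pc3: +8 =120
r50=110010 pc3: +8 =128
r51=110011 pc4: +16 =144
r52=110100 pc3: +8 =152
r53=110101 pc4: +16 =168
r54=110110 pc4: +16 =184
r55=110111 pc5: +32 =216
r56=111000 pc3: +8 =224
r57=111001 pc4: +16 =240
r58=111010 pc4: +16 =256
r59=111011 pc5: +32 =288
r60=111100 pc4: +16 =304
r61=111101 pc5: +32 =336
r62=111110 pc5: +32 =368
r63=111111 pc6: +64 =432
r64=1000000 pc1: +2 =434
r65=1000001 pc2: +4 =438
r66=1000010 pc2: +4 =442
r67=1000011 pc3: +8 =450
r68=1000100 pc2: +4 =454
r69=1000101 pc3: +8 =462
r70=1000110 pc3: +8 =470
r71=1000111 pc4: +16 =486
r72=1001000 pc2: +4 =490
r73=1001001 pc3: +8 =498
r74=1001010 pc3: +8 =506
r75=1001011 pc4: +16 =522
r76=1001100 pc3: +8 =530
r77=1001101 pc4: +16 =546
r78=1001110 pc4: +16 =562
r79=1001111 pc5: +32 =594
r80=1010000 pc2: +4 =598
r81=1010001 pc3: +8 =606
r82=1010010 pc3: +8 =614
r83=1010011 pc4: +16 =630
r84=1010100 pc3: +8 =638
r85=1010101 pc4: +16 =654
r86=1010110 pc4: +16 =670
r87=1010111 pc5: +32 =702
r88=1011000 pc3: +8 =710
r89=1011001 pc4: +16 =726
r90=1011010 pc4: +16 =742
r91=1011011 pc5: +32 =774
r92=1011100 pc4: +16 =790
r93=1011101 pc5: +32 =822
r94=1011110 pc5: +32 =854
r95=1011111 pc6: +64 =918
r96=1100000 pc2: +4 =922
r97=1100001 pc3: +8 =930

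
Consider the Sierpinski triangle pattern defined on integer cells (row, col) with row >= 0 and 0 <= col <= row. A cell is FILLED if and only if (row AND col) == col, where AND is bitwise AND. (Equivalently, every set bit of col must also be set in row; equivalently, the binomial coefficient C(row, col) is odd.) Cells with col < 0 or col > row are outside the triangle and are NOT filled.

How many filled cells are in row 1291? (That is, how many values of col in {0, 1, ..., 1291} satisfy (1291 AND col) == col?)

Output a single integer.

1291 in binary = 10100001011
popcount(1291) = number of 1-bits in 10100001011 = 5
A col c satisfies (1291 AND c) == c iff every set bit of c is also set in 1291; each of the 5 set bits of 1291 can independently be on or off in c.
count = 2^5 = 32

Answer: 32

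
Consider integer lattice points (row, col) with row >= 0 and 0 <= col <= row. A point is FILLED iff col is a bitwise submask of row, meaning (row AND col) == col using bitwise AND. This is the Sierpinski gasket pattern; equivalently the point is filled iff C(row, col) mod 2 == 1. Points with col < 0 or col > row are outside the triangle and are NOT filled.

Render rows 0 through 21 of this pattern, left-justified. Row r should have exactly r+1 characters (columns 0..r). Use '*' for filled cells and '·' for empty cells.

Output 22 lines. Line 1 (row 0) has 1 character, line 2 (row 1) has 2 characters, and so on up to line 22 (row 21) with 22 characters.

r0=0: *
r1=1: **
r2=10: *·*
r3=11: ****
r4=100: *···*
r5=101: **··**
r6=110: *·*·*·*
r7=111: ********
r8=1000: *·······*
r9=1001: **······**
r10=1010: *·*·····*·*
r11=1011: ****····****
r12=1100: *···*···*···*
r13=1101: **··**··**··**
r14=1110: *·*·*·*·*·*·*·*
r15=1111: ****************
r16=10000: *···············*
r17=10001: **··············**
r18=10010: *·*·············*·*
r19=10011: ****············****
r20=10100: *···*···········*···*
r21=10101: **··**··········**··**

Answer: *
**
*·*
****
*···*
**··**
*·*·*·*
********
*·······*
**······**
*·*·····*·*
****····****
*···*···*···*
**··**··**··**
*·*·*·*·*·*·*·*
****************
*···············*
**··············**
*·*·············*·*
****············****
*···*···········*···*
**··**··········**··**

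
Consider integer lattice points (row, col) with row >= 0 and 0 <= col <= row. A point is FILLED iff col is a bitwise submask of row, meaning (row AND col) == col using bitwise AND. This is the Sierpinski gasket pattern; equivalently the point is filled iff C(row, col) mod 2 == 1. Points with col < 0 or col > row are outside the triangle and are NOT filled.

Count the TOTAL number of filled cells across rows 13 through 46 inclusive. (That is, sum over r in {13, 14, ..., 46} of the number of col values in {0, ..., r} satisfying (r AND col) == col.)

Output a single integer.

Answer: 324

Derivation:
r13=1101 pc3: +8 =8
r14=1110 pc3: +8 =16
r15=1111 pc4: +16 =32
r16=10000 pc1: +2 =34
r17=10001 pc2: +4 =38
r18=10010 pc2: +4 =42
r19=10011 pc3: +8 =50
r20=10100 pc2: +4 =54
r21=10101 pc3: +8 =62
r22=10110 pc3: +8 =70
r23=10111 pc4: +16 =86
r24=11000 pc2: +4 =90
r25=11001 pc3: +8 =98
r26=11010 pc3: +8 =106
r27=11011 pc4: +16 =122
r28=11100 pc3: +8 =130
r29=11101 pc4: +16 =146
r30=11110 pc4: +16 =162
r31=11111 pc5: +32 =194
r32=100000 pc1: +2 =196
r33=100001 pc2: +4 =200
r34=100010 pc2: +4 =204
r35=100011 pc3: +8 =212
r36=100100 pc2: +4 =216
r37=100101 pc3: +8 =224
r38=100110 pc3: +8 =232
r39=100111 pc4: +16 =248
r40=101000 pc2: +4 =252
r41=101001 pc3: +8 =260
r42=101010 pc3: +8 =268
r43=101011 pc4: +16 =284
r44=101100 pc3: +8 =292
r45=101101 pc4: +16 =308
r46=101110 pc4: +16 =324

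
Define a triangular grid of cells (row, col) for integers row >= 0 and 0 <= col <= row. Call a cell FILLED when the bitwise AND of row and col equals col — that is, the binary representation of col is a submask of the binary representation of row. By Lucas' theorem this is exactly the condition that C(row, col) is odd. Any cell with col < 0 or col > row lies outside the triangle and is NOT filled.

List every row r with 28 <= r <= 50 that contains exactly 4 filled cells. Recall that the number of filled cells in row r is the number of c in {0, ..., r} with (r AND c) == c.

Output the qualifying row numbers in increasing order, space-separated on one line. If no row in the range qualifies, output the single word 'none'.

Answer: 33 34 36 40 48

Derivation:
Row r has 2^popcount(r) filled cells, so we need popcount(r) = log2(4) = 2.
Scan r = 28..50 and keep those with exactly 2 one-bits:
r=28=11100 popcount=3 -> skip
r=29=11101 popcount=4 -> skip
r=30=11110 popcount=4 -> skip
r=31=11111 popcount=5 -> skip
r=32=100000 popcount=1 -> skip
r=33=100001 popcount=2 -> KEEP
r=34=100010 popcount=2 -> KEEP
r=35=100011 popcount=3 -> skip
r=36=100100 popcount=2 -> KEEP
r=37=100101 popcount=3 -> skip
r=38=100110 popcount=3 -> skip
r=39=100111 popcount=4 -> skip
r=40=101000 popcount=2 -> KEEP
r=41=101001 popcount=3 -> skip
r=42=101010 popcount=3 -> skip
r=43=101011 popcount=4 -> skip
r=44=101100 popcount=3 -> skip
r=45=101101 popcount=4 -> skip
r=46=101110 popcount=4 -> skip
r=47=101111 popcount=5 -> skip
r=48=110000 popcount=2 -> KEEP
r=49=110001 popcount=3 -> skip
r=50=110010 popcount=3 -> skip
Kept rows: 33 34 36 40 48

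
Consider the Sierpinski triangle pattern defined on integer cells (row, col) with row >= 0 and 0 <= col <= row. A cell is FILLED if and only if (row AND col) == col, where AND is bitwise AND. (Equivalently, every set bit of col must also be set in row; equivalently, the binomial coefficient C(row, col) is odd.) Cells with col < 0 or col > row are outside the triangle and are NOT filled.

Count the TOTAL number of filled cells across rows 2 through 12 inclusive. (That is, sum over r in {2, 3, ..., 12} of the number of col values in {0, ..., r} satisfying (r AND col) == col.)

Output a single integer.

Answer: 46

Derivation:
r2=10 pc1: +2 =2
r3=11 pc2: +4 =6
r4=100 pc1: +2 =8
r5=101 pc2: +4 =12
r6=110 pc2: +4 =16
r7=111 pc3: +8 =24
r8=1000 pc1: +2 =26
r9=1001 pc2: +4 =30
r10=1010 pc2: +4 =34
r11=1011 pc3: +8 =42
r12=1100 pc2: +4 =46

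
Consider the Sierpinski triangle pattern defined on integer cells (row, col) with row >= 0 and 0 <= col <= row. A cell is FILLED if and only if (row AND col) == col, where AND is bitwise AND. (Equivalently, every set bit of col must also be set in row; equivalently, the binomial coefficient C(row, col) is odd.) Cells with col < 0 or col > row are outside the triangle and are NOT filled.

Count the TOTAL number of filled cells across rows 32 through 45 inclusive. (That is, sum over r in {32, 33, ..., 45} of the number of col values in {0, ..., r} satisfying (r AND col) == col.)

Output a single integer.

Answer: 114

Derivation:
r32=100000 pc1: +2 =2
r33=100001 pc2: +4 =6
r34=100010 pc2: +4 =10
r35=100011 pc3: +8 =18
r36=100100 pc2: +4 =22
r37=100101 pc3: +8 =30
r38=100110 pc3: +8 =38
r39=100111 pc4: +16 =54
r40=101000 pc2: +4 =58
r41=101001 pc3: +8 =66
r42=101010 pc3: +8 =74
r43=101011 pc4: +16 =90
r44=101100 pc3: +8 =98
r45=101101 pc4: +16 =114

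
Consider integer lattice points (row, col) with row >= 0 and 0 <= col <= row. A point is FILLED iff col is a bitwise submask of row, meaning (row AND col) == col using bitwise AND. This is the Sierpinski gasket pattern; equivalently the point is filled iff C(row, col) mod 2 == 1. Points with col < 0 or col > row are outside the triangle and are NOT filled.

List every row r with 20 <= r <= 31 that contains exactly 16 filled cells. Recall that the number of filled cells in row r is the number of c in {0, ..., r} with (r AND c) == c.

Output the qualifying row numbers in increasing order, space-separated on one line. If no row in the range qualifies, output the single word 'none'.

Answer: 23 27 29 30

Derivation:
Row r has 2^popcount(r) filled cells, so we need popcount(r) = log2(16) = 4.
Scan r = 20..31 and keep those with exactly 4 one-bits:
r=20=10100 popcount=2 -> skip
r=21=10101 popcount=3 -> skip
r=22=10110 popcount=3 -> skip
r=23=10111 popcount=4 -> KEEP
r=24=11000 popcount=2 -> skip
r=25=11001 popcount=3 -> skip
r=26=11010 popcount=3 -> skip
r=27=11011 popcount=4 -> KEEP
r=28=11100 popcount=3 -> skip
r=29=11101 popcount=4 -> KEEP
r=30=11110 popcount=4 -> KEEP
r=31=11111 popcount=5 -> skip
Kept rows: 23 27 29 30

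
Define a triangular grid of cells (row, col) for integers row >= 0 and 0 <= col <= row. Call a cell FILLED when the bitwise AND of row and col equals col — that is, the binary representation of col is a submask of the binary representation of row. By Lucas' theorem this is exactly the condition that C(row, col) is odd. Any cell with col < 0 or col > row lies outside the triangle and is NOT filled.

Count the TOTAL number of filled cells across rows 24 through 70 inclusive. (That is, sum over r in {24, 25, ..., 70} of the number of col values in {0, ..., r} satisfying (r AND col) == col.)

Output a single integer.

Answer: 632

Derivation:
r24=11000 pc2: +4 =4
r25=11001 pc3: +8 =12
r26=11010 pc3: +8 =20
r27=11011 pc4: +16 =36
r28=11100 pc3: +8 =44
r29=11101 pc4: +16 =60
r30=11110 pc4: +16 =76
r31=11111 pc5: +32 =108
r32=100000 pc1: +2 =110
r33=100001 pc2: +4 =114
r34=100010 pc2: +4 =118
r35=100011 pc3: +8 =126
r36=100100 pc2: +4 =130
r37=100101 pc3: +8 =138
r38=100110 pc3: +8 =146
r39=100111 pc4: +16 =162
r40=101000 pc2: +4 =166
r41=101001 pc3: +8 =174
r42=101010 pc3: +8 =182
r43=101011 pc4: +16 =198
r44=101100 pc3: +8 =206
r45=101101 pc4: +16 =222
r46=101110 pc4: +16 =238
r47=101111 pc5: +32 =270
r48=110000 pc2: +4 =274
r49=110001 pc3: +8 =282
r50=110010 pc3: +8 =290
r51=110011 pc4: +16 =306
r52=110100 pc3: +8 =314
r53=110101 pc4: +16 =330
r54=110110 pc4: +16 =346
r55=110111 pc5: +32 =378
r56=111000 pc3: +8 =386
r57=111001 pc4: +16 =402
r58=111010 pc4: +16 =418
r59=111011 pc5: +32 =450
r60=111100 pc4: +16 =466
r61=111101 pc5: +32 =498
r62=111110 pc5: +32 =530
r63=111111 pc6: +64 =594
r64=1000000 pc1: +2 =596
r65=1000001 pc2: +4 =600
r66=1000010 pc2: +4 =604
r67=1000011 pc3: +8 =612
r68=1000100 pc2: +4 =616
r69=1000101 pc3: +8 =624
r70=1000110 pc3: +8 =632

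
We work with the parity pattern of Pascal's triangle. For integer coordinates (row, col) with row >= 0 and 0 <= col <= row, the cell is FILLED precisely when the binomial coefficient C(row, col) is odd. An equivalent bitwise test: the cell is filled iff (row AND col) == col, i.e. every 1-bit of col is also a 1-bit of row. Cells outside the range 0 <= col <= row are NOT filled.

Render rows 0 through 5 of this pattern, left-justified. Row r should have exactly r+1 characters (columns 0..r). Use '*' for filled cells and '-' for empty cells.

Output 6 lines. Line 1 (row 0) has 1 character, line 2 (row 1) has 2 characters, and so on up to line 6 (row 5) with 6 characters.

Answer: *
**
*-*
****
*---*
**--**

Derivation:
r0=0: *
r1=1: **
r2=10: *-*
r3=11: ****
r4=100: *---*
r5=101: **--**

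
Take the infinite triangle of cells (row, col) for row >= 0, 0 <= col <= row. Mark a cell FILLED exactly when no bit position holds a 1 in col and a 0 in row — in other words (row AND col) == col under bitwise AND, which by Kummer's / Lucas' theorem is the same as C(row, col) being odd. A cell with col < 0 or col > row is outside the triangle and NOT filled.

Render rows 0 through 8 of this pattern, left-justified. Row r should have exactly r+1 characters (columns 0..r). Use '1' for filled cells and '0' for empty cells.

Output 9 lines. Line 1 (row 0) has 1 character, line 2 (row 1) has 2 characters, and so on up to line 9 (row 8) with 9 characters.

r0=0: 1
r1=1: 11
r2=10: 101
r3=11: 1111
r4=100: 10001
r5=101: 110011
r6=110: 1010101
r7=111: 11111111
r8=1000: 100000001

Answer: 1
11
101
1111
10001
110011
1010101
11111111
100000001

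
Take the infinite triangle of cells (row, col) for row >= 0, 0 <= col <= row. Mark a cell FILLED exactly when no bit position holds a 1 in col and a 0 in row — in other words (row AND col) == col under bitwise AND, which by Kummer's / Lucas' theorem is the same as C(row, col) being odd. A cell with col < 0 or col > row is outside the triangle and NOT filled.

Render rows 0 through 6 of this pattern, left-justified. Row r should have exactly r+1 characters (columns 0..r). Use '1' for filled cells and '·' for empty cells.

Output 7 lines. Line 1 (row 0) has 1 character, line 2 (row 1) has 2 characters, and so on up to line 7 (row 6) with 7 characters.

Answer: 1
11
1·1
1111
1···1
11··11
1·1·1·1

Derivation:
r0=0: 1
r1=1: 11
r2=10: 1·1
r3=11: 1111
r4=100: 1···1
r5=101: 11··11
r6=110: 1·1·1·1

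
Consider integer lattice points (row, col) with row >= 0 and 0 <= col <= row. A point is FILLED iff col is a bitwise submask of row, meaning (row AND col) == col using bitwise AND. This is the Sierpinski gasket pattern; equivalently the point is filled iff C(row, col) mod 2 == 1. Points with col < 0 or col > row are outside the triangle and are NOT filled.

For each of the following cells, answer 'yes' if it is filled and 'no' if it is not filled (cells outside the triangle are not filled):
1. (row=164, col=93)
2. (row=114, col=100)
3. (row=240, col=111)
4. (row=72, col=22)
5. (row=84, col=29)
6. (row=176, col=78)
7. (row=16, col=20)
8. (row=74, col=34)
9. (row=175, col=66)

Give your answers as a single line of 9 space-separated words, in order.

Answer: no no no no no no no no no

Derivation:
(164,93): row=0b10100100, col=0b1011101, row AND col = 0b100 = 4; 4 != 93 -> empty
(114,100): row=0b1110010, col=0b1100100, row AND col = 0b1100000 = 96; 96 != 100 -> empty
(240,111): row=0b11110000, col=0b1101111, row AND col = 0b1100000 = 96; 96 != 111 -> empty
(72,22): row=0b1001000, col=0b10110, row AND col = 0b0 = 0; 0 != 22 -> empty
(84,29): row=0b1010100, col=0b11101, row AND col = 0b10100 = 20; 20 != 29 -> empty
(176,78): row=0b10110000, col=0b1001110, row AND col = 0b0 = 0; 0 != 78 -> empty
(16,20): col outside [0, 16] -> not filled
(74,34): row=0b1001010, col=0b100010, row AND col = 0b10 = 2; 2 != 34 -> empty
(175,66): row=0b10101111, col=0b1000010, row AND col = 0b10 = 2; 2 != 66 -> empty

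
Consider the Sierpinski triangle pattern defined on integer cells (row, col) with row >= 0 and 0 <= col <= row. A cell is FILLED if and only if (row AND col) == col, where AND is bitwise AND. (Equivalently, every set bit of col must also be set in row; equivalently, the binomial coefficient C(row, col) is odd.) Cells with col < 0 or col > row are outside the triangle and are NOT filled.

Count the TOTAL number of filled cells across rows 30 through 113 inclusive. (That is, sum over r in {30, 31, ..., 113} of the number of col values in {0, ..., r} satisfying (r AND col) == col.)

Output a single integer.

r30=11110 pc4: +16 =16
r31=11111 pc5: +32 =48
r32=100000 pc1: +2 =50
r33=100001 pc2: +4 =54
r34=100010 pc2: +4 =58
r35=100011 pc3: +8 =66
r36=100100 pc2: +4 =70
r37=100101 pc3: +8 =78
r38=100110 pc3: +8 =86
r39=100111 pc4: +16 =102
r40=101000 pc2: +4 =106
r41=101001 pc3: +8 =114
r42=101010 pc3: +8 =122
r43=101011 pc4: +16 =138
r44=101100 pc3: +8 =146
r45=101101 pc4: +16 =162
r46=101110 pc4: +16 =178
r47=101111 pc5: +32 =210
r48=110000 pc2: +4 =214
r49=110001 pc3: +8 =222
r50=110010 pc3: +8 =230
r51=110011 pc4: +16 =246
r52=110100 pc3: +8 =254
r53=110101 pc4: +16 =270
r54=110110 pc4: +16 =286
r55=110111 pc5: +32 =318
r56=111000 pc3: +8 =326
r57=111001 pc4: +16 =342
r58=111010 pc4: +16 =358
r59=111011 pc5: +32 =390
r60=111100 pc4: +16 =406
r61=111101 pc5: +32 =438
r62=111110 pc5: +32 =470
r63=111111 pc6: +64 =534
r64=1000000 pc1: +2 =536
r65=1000001 pc2: +4 =540
r66=1000010 pc2: +4 =544
r67=1000011 pc3: +8 =552
r68=1000100 pc2: +4 =556
r69=1000101 pc3: +8 =564
r70=1000110 pc3: +8 =572
r71=1000111 pc4: +16 =588
r72=1001000 pc2: +4 =592
r73=1001001 pc3: +8 =600
r74=1001010 pc3: +8 =608
r75=1001011 pc4: +16 =624
r76=1001100 pc3: +8 =632
r77=1001101 pc4: +16 =648
r78=1001110 pc4: +16 =664
r79=1001111 pc5: +32 =696
r80=1010000 pc2: +4 =700
r81=1010001 pc3: +8 =708
r82=1010010 pc3: +8 =716
r83=1010011 pc4: +16 =732
r84=1010100 pc3: +8 =740
r85=1010101 pc4: +16 =756
r86=1010110 pc4: +16 =772
r87=1010111 pc5: +32 =804
r88=1011000 pc3: +8 =812
r89=1011001 pc4: +16 =828
r90=1011010 pc4: +16 =844
r91=1011011 pc5: +32 =876
r92=1011100 pc4: +16 =892
r93=1011101 pc5: +32 =924
r94=1011110 pc5: +32 =956
r95=1011111 pc6: +64 =1020
r96=1100000 pc2: +4 =1024
r97=1100001 pc3: +8 =1032
r98=1100010 pc3: +8 =1040
r99=1100011 pc4: +16 =1056
r100=1100100 pc3: +8 =1064
r101=1100101 pc4: +16 =1080
r102=1100110 pc4: +16 =1096
r103=1100111 pc5: +32 =1128
r104=1101000 pc3: +8 =1136
r105=1101001 pc4: +16 =1152
r106=1101010 pc4: +16 =1168
r107=1101011 pc5: +32 =1200
r108=1101100 pc4: +16 =1216
r109=1101101 pc5: +32 =1248
r110=1101110 pc5: +32 =1280
r111=1101111 pc6: +64 =1344
r112=1110000 pc3: +8 =1352
r113=1110001 pc4: +16 =1368

Answer: 1368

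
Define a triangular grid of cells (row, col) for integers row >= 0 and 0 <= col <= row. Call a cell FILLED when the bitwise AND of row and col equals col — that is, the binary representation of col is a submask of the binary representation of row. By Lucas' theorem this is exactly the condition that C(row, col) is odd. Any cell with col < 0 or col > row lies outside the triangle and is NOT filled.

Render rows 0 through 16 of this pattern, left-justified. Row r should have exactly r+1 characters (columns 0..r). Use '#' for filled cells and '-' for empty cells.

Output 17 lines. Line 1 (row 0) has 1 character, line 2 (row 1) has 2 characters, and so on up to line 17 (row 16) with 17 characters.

r0=0: #
r1=1: ##
r2=10: #-#
r3=11: ####
r4=100: #---#
r5=101: ##--##
r6=110: #-#-#-#
r7=111: ########
r8=1000: #-------#
r9=1001: ##------##
r10=1010: #-#-----#-#
r11=1011: ####----####
r12=1100: #---#---#---#
r13=1101: ##--##--##--##
r14=1110: #-#-#-#-#-#-#-#
r15=1111: ################
r16=10000: #---------------#

Answer: #
##
#-#
####
#---#
##--##
#-#-#-#
########
#-------#
##------##
#-#-----#-#
####----####
#---#---#---#
##--##--##--##
#-#-#-#-#-#-#-#
################
#---------------#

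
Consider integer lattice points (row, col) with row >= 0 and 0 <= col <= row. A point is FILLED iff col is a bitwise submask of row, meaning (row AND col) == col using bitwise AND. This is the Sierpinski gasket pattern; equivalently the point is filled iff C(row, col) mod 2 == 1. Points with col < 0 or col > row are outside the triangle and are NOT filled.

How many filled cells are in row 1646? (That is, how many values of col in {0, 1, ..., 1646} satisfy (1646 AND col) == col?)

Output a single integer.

1646 in binary = 11001101110
popcount(1646) = number of 1-bits in 11001101110 = 7
A col c satisfies (1646 AND c) == c iff every set bit of c is also set in 1646; each of the 7 set bits of 1646 can independently be on or off in c.
count = 2^7 = 128

Answer: 128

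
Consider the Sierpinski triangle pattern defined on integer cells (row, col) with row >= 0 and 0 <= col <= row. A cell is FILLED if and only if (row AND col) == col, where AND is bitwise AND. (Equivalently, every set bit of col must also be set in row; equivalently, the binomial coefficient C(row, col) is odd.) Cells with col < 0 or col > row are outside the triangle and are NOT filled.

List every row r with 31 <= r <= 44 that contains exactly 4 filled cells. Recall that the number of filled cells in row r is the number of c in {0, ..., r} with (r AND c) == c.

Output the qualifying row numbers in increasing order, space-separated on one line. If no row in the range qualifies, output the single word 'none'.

Row r has 2^popcount(r) filled cells, so we need popcount(r) = log2(4) = 2.
Scan r = 31..44 and keep those with exactly 2 one-bits:
r=31=11111 popcount=5 -> skip
r=32=100000 popcount=1 -> skip
r=33=100001 popcount=2 -> KEEP
r=34=100010 popcount=2 -> KEEP
r=35=100011 popcount=3 -> skip
r=36=100100 popcount=2 -> KEEP
r=37=100101 popcount=3 -> skip
r=38=100110 popcount=3 -> skip
r=39=100111 popcount=4 -> skip
r=40=101000 popcount=2 -> KEEP
r=41=101001 popcount=3 -> skip
r=42=101010 popcount=3 -> skip
r=43=101011 popcount=4 -> skip
r=44=101100 popcount=3 -> skip
Kept rows: 33 34 36 40

Answer: 33 34 36 40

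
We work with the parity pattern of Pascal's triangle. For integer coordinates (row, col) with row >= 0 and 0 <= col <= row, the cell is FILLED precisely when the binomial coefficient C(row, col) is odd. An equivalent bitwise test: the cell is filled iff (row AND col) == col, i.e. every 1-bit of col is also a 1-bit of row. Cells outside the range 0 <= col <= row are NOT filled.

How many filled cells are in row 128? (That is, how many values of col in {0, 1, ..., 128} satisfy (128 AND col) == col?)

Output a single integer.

128 in binary = 10000000
popcount(128) = number of 1-bits in 10000000 = 1
A col c satisfies (128 AND c) == c iff every set bit of c is also set in 128; each of the 1 set bits of 128 can independently be on or off in c.
count = 2^1 = 2

Answer: 2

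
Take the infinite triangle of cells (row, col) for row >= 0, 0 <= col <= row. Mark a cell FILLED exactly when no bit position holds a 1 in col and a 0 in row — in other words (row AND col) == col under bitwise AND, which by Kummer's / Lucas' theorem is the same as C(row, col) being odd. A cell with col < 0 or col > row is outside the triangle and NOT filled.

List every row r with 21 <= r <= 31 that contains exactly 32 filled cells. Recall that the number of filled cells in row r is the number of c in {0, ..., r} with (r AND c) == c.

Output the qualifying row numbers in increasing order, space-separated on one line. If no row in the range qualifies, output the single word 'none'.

Row r has 2^popcount(r) filled cells, so we need popcount(r) = log2(32) = 5.
Scan r = 21..31 and keep those with exactly 5 one-bits:
r=21=10101 popcount=3 -> skip
r=22=10110 popcount=3 -> skip
r=23=10111 popcount=4 -> skip
r=24=11000 popcount=2 -> skip
r=25=11001 popcount=3 -> skip
r=26=11010 popcount=3 -> skip
r=27=11011 popcount=4 -> skip
r=28=11100 popcount=3 -> skip
r=29=11101 popcount=4 -> skip
r=30=11110 popcount=4 -> skip
r=31=11111 popcount=5 -> KEEP
Kept rows: 31

Answer: 31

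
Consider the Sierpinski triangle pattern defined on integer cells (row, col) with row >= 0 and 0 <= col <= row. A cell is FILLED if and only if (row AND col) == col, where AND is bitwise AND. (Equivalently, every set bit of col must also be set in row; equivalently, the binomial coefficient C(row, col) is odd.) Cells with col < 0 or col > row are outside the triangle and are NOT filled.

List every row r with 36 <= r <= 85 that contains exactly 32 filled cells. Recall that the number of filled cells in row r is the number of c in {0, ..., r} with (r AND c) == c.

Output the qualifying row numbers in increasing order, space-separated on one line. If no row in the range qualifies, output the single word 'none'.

Row r has 2^popcount(r) filled cells, so we need popcount(r) = log2(32) = 5.
Scan r = 36..85 and keep those with exactly 5 one-bits:
r=36=100100 popcount=2 -> skip
r=37=100101 popcount=3 -> skip
r=38=100110 popcount=3 -> skip
r=39=100111 popcount=4 -> skip
r=40=101000 popcount=2 -> skip
r=41=101001 popcount=3 -> skip
r=42=101010 popcount=3 -> skip
r=43=101011 popcount=4 -> skip
r=44=101100 popcount=3 -> skip
r=45=101101 popcount=4 -> skip
r=46=101110 popcount=4 -> skip
r=47=101111 popcount=5 -> KEEP
r=48=110000 popcount=2 -> skip
r=49=110001 popcount=3 -> skip
r=50=110010 popcount=3 -> skip
r=51=110011 popcount=4 -> skip
r=52=110100 popcount=3 -> skip
r=53=110101 popcount=4 -> skip
r=54=110110 popcount=4 -> skip
r=55=110111 popcount=5 -> KEEP
r=56=111000 popcount=3 -> skip
r=57=111001 popcount=4 -> skip
r=58=111010 popcount=4 -> skip
r=59=111011 popcount=5 -> KEEP
r=60=111100 popcount=4 -> skip
r=61=111101 popcount=5 -> KEEP
r=62=111110 popcount=5 -> KEEP
r=63=111111 popcount=6 -> skip
r=64=1000000 popcount=1 -> skip
r=65=1000001 popcount=2 -> skip
r=66=1000010 popcount=2 -> skip
r=67=1000011 popcount=3 -> skip
r=68=1000100 popcount=2 -> skip
r=69=1000101 popcount=3 -> skip
r=70=1000110 popcount=3 -> skip
r=71=1000111 popcount=4 -> skip
r=72=1001000 popcount=2 -> skip
r=73=1001001 popcount=3 -> skip
r=74=1001010 popcount=3 -> skip
r=75=1001011 popcount=4 -> skip
r=76=1001100 popcount=3 -> skip
r=77=1001101 popcount=4 -> skip
r=78=1001110 popcount=4 -> skip
r=79=1001111 popcount=5 -> KEEP
r=80=1010000 popcount=2 -> skip
r=81=1010001 popcount=3 -> skip
r=82=1010010 popcount=3 -> skip
r=83=1010011 popcount=4 -> skip
r=84=1010100 popcount=3 -> skip
r=85=1010101 popcount=4 -> skip
Kept rows: 47 55 59 61 62 79

Answer: 47 55 59 61 62 79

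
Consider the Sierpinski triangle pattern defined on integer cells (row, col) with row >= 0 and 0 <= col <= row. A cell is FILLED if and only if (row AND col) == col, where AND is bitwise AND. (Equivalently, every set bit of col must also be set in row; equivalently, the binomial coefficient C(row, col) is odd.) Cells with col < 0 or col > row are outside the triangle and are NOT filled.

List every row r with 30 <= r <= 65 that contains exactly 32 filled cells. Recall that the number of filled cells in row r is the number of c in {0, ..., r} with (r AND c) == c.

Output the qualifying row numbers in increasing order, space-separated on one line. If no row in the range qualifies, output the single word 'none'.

Answer: 31 47 55 59 61 62

Derivation:
Row r has 2^popcount(r) filled cells, so we need popcount(r) = log2(32) = 5.
Scan r = 30..65 and keep those with exactly 5 one-bits:
r=30=11110 popcount=4 -> skip
r=31=11111 popcount=5 -> KEEP
r=32=100000 popcount=1 -> skip
r=33=100001 popcount=2 -> skip
r=34=100010 popcount=2 -> skip
r=35=100011 popcount=3 -> skip
r=36=100100 popcount=2 -> skip
r=37=100101 popcount=3 -> skip
r=38=100110 popcount=3 -> skip
r=39=100111 popcount=4 -> skip
r=40=101000 popcount=2 -> skip
r=41=101001 popcount=3 -> skip
r=42=101010 popcount=3 -> skip
r=43=101011 popcount=4 -> skip
r=44=101100 popcount=3 -> skip
r=45=101101 popcount=4 -> skip
r=46=101110 popcount=4 -> skip
r=47=101111 popcount=5 -> KEEP
r=48=110000 popcount=2 -> skip
r=49=110001 popcount=3 -> skip
r=50=110010 popcount=3 -> skip
r=51=110011 popcount=4 -> skip
r=52=110100 popcount=3 -> skip
r=53=110101 popcount=4 -> skip
r=54=110110 popcount=4 -> skip
r=55=110111 popcount=5 -> KEEP
r=56=111000 popcount=3 -> skip
r=57=111001 popcount=4 -> skip
r=58=111010 popcount=4 -> skip
r=59=111011 popcount=5 -> KEEP
r=60=111100 popcount=4 -> skip
r=61=111101 popcount=5 -> KEEP
r=62=111110 popcount=5 -> KEEP
r=63=111111 popcount=6 -> skip
r=64=1000000 popcount=1 -> skip
r=65=1000001 popcount=2 -> skip
Kept rows: 31 47 55 59 61 62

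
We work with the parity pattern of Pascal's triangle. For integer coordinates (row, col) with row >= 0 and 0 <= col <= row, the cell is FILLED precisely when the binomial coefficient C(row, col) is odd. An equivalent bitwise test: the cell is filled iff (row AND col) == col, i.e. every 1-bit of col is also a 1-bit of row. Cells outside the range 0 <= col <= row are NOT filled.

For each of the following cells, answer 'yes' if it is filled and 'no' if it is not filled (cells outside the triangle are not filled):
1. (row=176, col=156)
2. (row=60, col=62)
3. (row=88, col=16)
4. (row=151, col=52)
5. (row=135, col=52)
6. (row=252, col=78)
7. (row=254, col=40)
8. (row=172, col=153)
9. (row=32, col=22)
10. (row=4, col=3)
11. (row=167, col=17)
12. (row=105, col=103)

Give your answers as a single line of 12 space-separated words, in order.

Answer: no no yes no no no yes no no no no no

Derivation:
(176,156): row=0b10110000, col=0b10011100, row AND col = 0b10010000 = 144; 144 != 156 -> empty
(60,62): col outside [0, 60] -> not filled
(88,16): row=0b1011000, col=0b10000, row AND col = 0b10000 = 16; 16 == 16 -> filled
(151,52): row=0b10010111, col=0b110100, row AND col = 0b10100 = 20; 20 != 52 -> empty
(135,52): row=0b10000111, col=0b110100, row AND col = 0b100 = 4; 4 != 52 -> empty
(252,78): row=0b11111100, col=0b1001110, row AND col = 0b1001100 = 76; 76 != 78 -> empty
(254,40): row=0b11111110, col=0b101000, row AND col = 0b101000 = 40; 40 == 40 -> filled
(172,153): row=0b10101100, col=0b10011001, row AND col = 0b10001000 = 136; 136 != 153 -> empty
(32,22): row=0b100000, col=0b10110, row AND col = 0b0 = 0; 0 != 22 -> empty
(4,3): row=0b100, col=0b11, row AND col = 0b0 = 0; 0 != 3 -> empty
(167,17): row=0b10100111, col=0b10001, row AND col = 0b1 = 1; 1 != 17 -> empty
(105,103): row=0b1101001, col=0b1100111, row AND col = 0b1100001 = 97; 97 != 103 -> empty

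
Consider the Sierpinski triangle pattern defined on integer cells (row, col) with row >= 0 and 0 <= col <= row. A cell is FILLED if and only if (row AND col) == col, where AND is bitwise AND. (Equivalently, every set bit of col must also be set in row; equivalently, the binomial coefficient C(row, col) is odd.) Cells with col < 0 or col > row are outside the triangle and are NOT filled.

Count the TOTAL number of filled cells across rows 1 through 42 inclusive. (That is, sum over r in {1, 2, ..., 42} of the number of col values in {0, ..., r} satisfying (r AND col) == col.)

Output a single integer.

Answer: 316

Derivation:
r1=1 pc1: +2 =2
r2=10 pc1: +2 =4
r3=11 pc2: +4 =8
r4=100 pc1: +2 =10
r5=101 pc2: +4 =14
r6=110 pc2: +4 =18
r7=111 pc3: +8 =26
r8=1000 pc1: +2 =28
r9=1001 pc2: +4 =32
r10=1010 pc2: +4 =36
r11=1011 pc3: +8 =44
r12=1100 pc2: +4 =48
r13=1101 pc3: +8 =56
r14=1110 pc3: +8 =64
r15=1111 pc4: +16 =80
r16=10000 pc1: +2 =82
r17=10001 pc2: +4 =86
r18=10010 pc2: +4 =90
r19=10011 pc3: +8 =98
r20=10100 pc2: +4 =102
r21=10101 pc3: +8 =110
r22=10110 pc3: +8 =118
r23=10111 pc4: +16 =134
r24=11000 pc2: +4 =138
r25=11001 pc3: +8 =146
r26=11010 pc3: +8 =154
r27=11011 pc4: +16 =170
r28=11100 pc3: +8 =178
r29=11101 pc4: +16 =194
r30=11110 pc4: +16 =210
r31=11111 pc5: +32 =242
r32=100000 pc1: +2 =244
r33=100001 pc2: +4 =248
r34=100010 pc2: +4 =252
r35=100011 pc3: +8 =260
r36=100100 pc2: +4 =264
r37=100101 pc3: +8 =272
r38=100110 pc3: +8 =280
r39=100111 pc4: +16 =296
r40=101000 pc2: +4 =300
r41=101001 pc3: +8 =308
r42=101010 pc3: +8 =316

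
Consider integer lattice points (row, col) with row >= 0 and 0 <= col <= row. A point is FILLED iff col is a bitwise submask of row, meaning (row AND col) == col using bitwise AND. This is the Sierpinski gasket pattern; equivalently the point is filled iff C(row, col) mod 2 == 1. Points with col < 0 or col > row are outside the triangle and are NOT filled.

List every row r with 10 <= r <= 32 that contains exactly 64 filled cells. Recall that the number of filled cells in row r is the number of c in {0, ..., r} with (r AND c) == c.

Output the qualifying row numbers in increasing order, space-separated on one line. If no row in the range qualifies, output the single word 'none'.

Row r has 2^popcount(r) filled cells, so we need popcount(r) = log2(64) = 6.
Scan r = 10..32 and keep those with exactly 6 one-bits:
r=10=1010 popcount=2 -> skip
r=11=1011 popcount=3 -> skip
r=12=1100 popcount=2 -> skip
r=13=1101 popcount=3 -> skip
r=14=1110 popcount=3 -> skip
r=15=1111 popcount=4 -> skip
r=16=10000 popcount=1 -> skip
r=17=10001 popcount=2 -> skip
r=18=10010 popcount=2 -> skip
r=19=10011 popcount=3 -> skip
r=20=10100 popcount=2 -> skip
r=21=10101 popcount=3 -> skip
r=22=10110 popcount=3 -> skip
r=23=10111 popcount=4 -> skip
r=24=11000 popcount=2 -> skip
r=25=11001 popcount=3 -> skip
r=26=11010 popcount=3 -> skip
r=27=11011 popcount=4 -> skip
r=28=11100 popcount=3 -> skip
r=29=11101 popcount=4 -> skip
r=30=11110 popcount=4 -> skip
r=31=11111 popcount=5 -> skip
r=32=100000 popcount=1 -> skip
Kept rows: none

Answer: none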